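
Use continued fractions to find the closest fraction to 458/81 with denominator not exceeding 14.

Expand x = 458/81 as a continued fraction with the Euclidean algorithm:
  458 = 5*81 + 53, so a_0 = 5.
  81 = 1*53 + 28, so a_1 = 1.
  53 = 1*28 + 25, so a_2 = 1.
  28 = 1*25 + 3, so a_3 = 1.
  25 = 8*3 + 1, so a_4 = 8.
  3 = 3*1 + 0, so a_5 = 3.
so x = [5; 1, 1, 1, 8, 3].
Convergents (p_i = a_i*p_{i-1} + p_{i-2}, q_i = a_i*q_{i-1} + q_{i-2} with p_{-2}=0, p_{-1}=1, q_{-2}=1, q_{-1}=0), until the denominator exceeds 14:
  i=0: a_0=5, p_0 = 5*1 + 0 = 5, q_0 = 5*0 + 1 = 1.
  i=1: a_1=1, p_1 = 1*5 + 1 = 6, q_1 = 1*1 + 0 = 1.
  i=2: a_2=1, p_2 = 1*6 + 5 = 11, q_2 = 1*1 + 1 = 2.
  i=3: a_3=1, p_3 = 1*11 + 6 = 17, q_3 = 1*2 + 1 = 3.
  i=4: a_4=8, p_4 = 8*17 + 11 = 147, q_4 = 8*3 + 2 = 26.
q_4 = 26 > 14, so the last convergent with denominator <= 14 is p_3/q_3 = 17/3.
The closest fraction with denominator <= 14 is either p_3/q_3 or the intermediate fraction (k*p_3 + p_2)/(k*q_3 + q_2) with the largest k >= 1 whose denominator stays <= 14; these approach x as k grows, and every other convergent or intermediate fraction in range is farther away.
Largest k: floor((14 - q_2)/q_3) = floor((14 - 2)/3) = 4.
That gives (4*17 + 11)/(4*3 + 2) = 79/14.
Compare the errors: |x - 17/3| = |458*3 - 17*81|/(81*3) = 3/243, and |x - 79/14| = |458*14 - 79*81|/(81*14) = 13/1134.
Cross-multiplying, 13*243 = 3159 < 3402 = 3*1134, so 13/1134 is smaller: the intermediate fraction 79/14 is closer to x than 17/3.

79/14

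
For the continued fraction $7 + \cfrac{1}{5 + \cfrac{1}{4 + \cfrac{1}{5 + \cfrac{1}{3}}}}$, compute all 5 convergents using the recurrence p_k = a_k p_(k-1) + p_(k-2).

7/1, 36/5, 151/21, 791/110, 2524/351

Using the convergent recurrence p_i = a_i*p_{i-1} + p_{i-2}, q_i = a_i*q_{i-1} + q_{i-2} with p_{-2}=0, p_{-1}=1, q_{-2}=1, q_{-1}=0:
  i=0: a_0=7, p_0 = 7*1 + 0 = 7, q_0 = 7*0 + 1 = 1.
  i=1: a_1=5, p_1 = 5*7 + 1 = 36, q_1 = 5*1 + 0 = 5.
  i=2: a_2=4, p_2 = 4*36 + 7 = 151, q_2 = 4*5 + 1 = 21.
  i=3: a_3=5, p_3 = 5*151 + 36 = 791, q_3 = 5*21 + 5 = 110.
  i=4: a_4=3, p_4 = 3*791 + 151 = 2524, q_4 = 3*110 + 21 = 351.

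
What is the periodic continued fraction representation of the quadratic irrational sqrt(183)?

[13; (1, 1, 8, 1, 1, 26)]

Write x_i = (sqrt(183) + m_i)/d_i with (m_0, d_0) = (0, 1). a_0 = floor(sqrt(183)) = 13, since 13^2 = 169 <= 183 < 196 = 14^2.
Iterate m_{i+1} = d_i*a_i - m_i, d_{i+1} = (183 - m_{i+1}^2)/d_i, a_{i+1} = floor((a_0 + m_{i+1})/d_{i+1}):
  m_1 = 1*13 - 0 = 13, d_1 = (183 - 13^2)/1 = 14/1 = 14, a_1 = floor((13 + 13)/14) = 1.
  m_2 = 14*1 - 13 = 1, d_2 = (183 - 1^2)/14 = 182/14 = 13, a_2 = floor((13 + 1)/13) = 1.
  m_3 = 13*1 - 1 = 12, d_3 = (183 - 12^2)/13 = 39/13 = 3, a_3 = floor((13 + 12)/3) = 8.
  m_4 = 3*8 - 12 = 12, d_4 = (183 - 12^2)/3 = 39/3 = 13, a_4 = floor((13 + 12)/13) = 1.
  m_5 = 13*1 - 12 = 1, d_5 = (183 - 1^2)/13 = 182/13 = 14, a_5 = floor((13 + 1)/14) = 1.
  m_6 = 14*1 - 1 = 13, d_6 = (183 - 13^2)/14 = 14/14 = 1, a_6 = floor((13 + 13)/1) = 26.
  m_7 = 1*26 - 13 = 13, d_7 = (183 - 13^2)/1 = 14/1 = 14: (m_7, d_7) = (m_1, d_1) = (13, 14), so from here the quotients repeat a_1, ..., a_6; the period length is 6.
Hence the expansion of sqrt(183) is a_0 = 13 followed by the repeating block 1, 1, 8, 1, 1, 26 (period 6).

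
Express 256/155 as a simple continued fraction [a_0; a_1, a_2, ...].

Run the Euclidean algorithm on 256 and 155; the successive quotients are the partial quotients a_0, a_1, ... (each step inverts the fractional part left over by the previous one):
  256 = 1*155 + 101, so a_0 = 1.
  155 = 1*101 + 54, so a_1 = 1.
  101 = 1*54 + 47, so a_2 = 1.
  54 = 1*47 + 7, so a_3 = 1.
  47 = 6*7 + 5, so a_4 = 6.
  7 = 1*5 + 2, so a_5 = 1.
  5 = 2*2 + 1, so a_6 = 2.
  2 = 2*1 + 0, so a_7 = 2.
The remainder reaches 0 after 8 divisions, so the expansion has 8 partial quotients, read off in order.

[1; 1, 1, 1, 6, 1, 2, 2]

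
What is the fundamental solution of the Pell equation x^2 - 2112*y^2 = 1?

(x, y) = (1057, 23)

First expand sqrt(2112) as a continued fraction. With x_i = (sqrt(2112) + m_i)/d_i and (m_0, d_0) = (0, 1): a_0 = floor(sqrt(2112)) = 45, since 45^2 = 2025 <= 2112 < 2116 = 46^2.
Iterate m_{i+1} = d_i*a_i - m_i, d_{i+1} = (2112 - m_{i+1}^2)/d_i, a_{i+1} = floor((a_0 + m_{i+1})/d_{i+1}):
  m_1 = 1*45 - 0 = 45, d_1 = (2112 - 45^2)/1 = 87/1 = 87, a_1 = floor((45 + 45)/87) = 1.
  m_2 = 87*1 - 45 = 42, d_2 = (2112 - 42^2)/87 = 348/87 = 4, a_2 = floor((45 + 42)/4) = 21.
  m_3 = 4*21 - 42 = 42, d_3 = (2112 - 42^2)/4 = 348/4 = 87, a_3 = floor((45 + 42)/87) = 1.
  m_4 = 87*1 - 42 = 45, d_4 = (2112 - 45^2)/87 = 87/87 = 1, a_4 = floor((45 + 45)/1) = 90.
  m_5 = 1*90 - 45 = 45, d_5 = (2112 - 45^2)/1 = 87/1 = 87: (m_5, d_5) = (m_1, d_1) = (45, 87), so from here the quotients repeat a_1, ..., a_4; the period length is 4.
So sqrt(2112) = [45; (1, 21, 1, 90)] with period length k = 4.
k is even, so the fundamental solution of x^2 - 2112y^2 = 1 is (p_{k-1}, q_{k-1}) = (p_3, q_3); compute convergents through index 3.
Convergents (p_i = a_i*p_{i-1} + p_{i-2}, q_i = a_i*q_{i-1} + q_{i-2} with p_{-2}=0, p_{-1}=1, q_{-2}=1, q_{-1}=0):
  i=0: a_0=45, p_0 = 45*1 + 0 = 45, q_0 = 45*0 + 1 = 1.
  i=1: a_1=1, p_1 = 1*45 + 1 = 46, q_1 = 1*1 + 0 = 1.
  i=2: a_2=21, p_2 = 21*46 + 45 = 1011, q_2 = 21*1 + 1 = 22.
  i=3: a_3=1, p_3 = 1*1011 + 46 = 1057, q_3 = 1*22 + 1 = 23.
Check: 1057^2 - 2112*23^2 = 1117249 - 1117248 = 1, so (x, y) = (1057, 23) solves the equation, and by the theorem it is the least positive solution.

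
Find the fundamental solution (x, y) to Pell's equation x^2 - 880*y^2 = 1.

(x, y) = (89, 3)

First expand sqrt(880) as a continued fraction. With x_i = (sqrt(880) + m_i)/d_i and (m_0, d_0) = (0, 1): a_0 = floor(sqrt(880)) = 29, since 29^2 = 841 <= 880 < 900 = 30^2.
Iterate m_{i+1} = d_i*a_i - m_i, d_{i+1} = (880 - m_{i+1}^2)/d_i, a_{i+1} = floor((a_0 + m_{i+1})/d_{i+1}):
  m_1 = 1*29 - 0 = 29, d_1 = (880 - 29^2)/1 = 39/1 = 39, a_1 = floor((29 + 29)/39) = 1.
  m_2 = 39*1 - 29 = 10, d_2 = (880 - 10^2)/39 = 780/39 = 20, a_2 = floor((29 + 10)/20) = 1.
  m_3 = 20*1 - 10 = 10, d_3 = (880 - 10^2)/20 = 780/20 = 39, a_3 = floor((29 + 10)/39) = 1.
  m_4 = 39*1 - 10 = 29, d_4 = (880 - 29^2)/39 = 39/39 = 1, a_4 = floor((29 + 29)/1) = 58.
  m_5 = 1*58 - 29 = 29, d_5 = (880 - 29^2)/1 = 39/1 = 39: (m_5, d_5) = (m_1, d_1) = (29, 39), so from here the quotients repeat a_1, ..., a_4; the period length is 4.
So sqrt(880) = [29; (1, 1, 1, 58)] with period length k = 4.
k is even, so the fundamental solution of x^2 - 880y^2 = 1 is (p_{k-1}, q_{k-1}) = (p_3, q_3); compute convergents through index 3.
Convergents (p_i = a_i*p_{i-1} + p_{i-2}, q_i = a_i*q_{i-1} + q_{i-2} with p_{-2}=0, p_{-1}=1, q_{-2}=1, q_{-1}=0):
  i=0: a_0=29, p_0 = 29*1 + 0 = 29, q_0 = 29*0 + 1 = 1.
  i=1: a_1=1, p_1 = 1*29 + 1 = 30, q_1 = 1*1 + 0 = 1.
  i=2: a_2=1, p_2 = 1*30 + 29 = 59, q_2 = 1*1 + 1 = 2.
  i=3: a_3=1, p_3 = 1*59 + 30 = 89, q_3 = 1*2 + 1 = 3.
Check: 89^2 - 880*3^2 = 7921 - 7920 = 1, so (x, y) = (89, 3) solves the equation, and by the theorem it is the least positive solution.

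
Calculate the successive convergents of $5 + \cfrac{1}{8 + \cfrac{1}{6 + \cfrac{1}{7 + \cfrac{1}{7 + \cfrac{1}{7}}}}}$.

5/1, 41/8, 251/49, 1798/351, 12837/2506, 91657/17893

Using the convergent recurrence p_i = a_i*p_{i-1} + p_{i-2}, q_i = a_i*q_{i-1} + q_{i-2} with p_{-2}=0, p_{-1}=1, q_{-2}=1, q_{-1}=0:
  i=0: a_0=5, p_0 = 5*1 + 0 = 5, q_0 = 5*0 + 1 = 1.
  i=1: a_1=8, p_1 = 8*5 + 1 = 41, q_1 = 8*1 + 0 = 8.
  i=2: a_2=6, p_2 = 6*41 + 5 = 251, q_2 = 6*8 + 1 = 49.
  i=3: a_3=7, p_3 = 7*251 + 41 = 1798, q_3 = 7*49 + 8 = 351.
  i=4: a_4=7, p_4 = 7*1798 + 251 = 12837, q_4 = 7*351 + 49 = 2506.
  i=5: a_5=7, p_5 = 7*12837 + 1798 = 91657, q_5 = 7*2506 + 351 = 17893.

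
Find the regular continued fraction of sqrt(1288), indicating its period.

Write x_i = (sqrt(1288) + m_i)/d_i with (m_0, d_0) = (0, 1). a_0 = floor(sqrt(1288)) = 35, since 35^2 = 1225 <= 1288 < 1296 = 36^2.
Iterate m_{i+1} = d_i*a_i - m_i, d_{i+1} = (1288 - m_{i+1}^2)/d_i, a_{i+1} = floor((a_0 + m_{i+1})/d_{i+1}):
  m_1 = 1*35 - 0 = 35, d_1 = (1288 - 35^2)/1 = 63/1 = 63, a_1 = floor((35 + 35)/63) = 1.
  m_2 = 63*1 - 35 = 28, d_2 = (1288 - 28^2)/63 = 504/63 = 8, a_2 = floor((35 + 28)/8) = 7.
  m_3 = 8*7 - 28 = 28, d_3 = (1288 - 28^2)/8 = 504/8 = 63, a_3 = floor((35 + 28)/63) = 1.
  m_4 = 63*1 - 28 = 35, d_4 = (1288 - 35^2)/63 = 63/63 = 1, a_4 = floor((35 + 35)/1) = 70.
  m_5 = 1*70 - 35 = 35, d_5 = (1288 - 35^2)/1 = 63/1 = 63: (m_5, d_5) = (m_1, d_1) = (35, 63), so from here the quotients repeat a_1, ..., a_4; the period length is 4.
Hence the expansion of sqrt(1288) is a_0 = 35 followed by the repeating block 1, 7, 1, 70 (period 4).

[35; (1, 7, 1, 70)]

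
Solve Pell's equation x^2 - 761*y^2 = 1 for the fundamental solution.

First expand sqrt(761) as a continued fraction. With x_i = (sqrt(761) + m_i)/d_i and (m_0, d_0) = (0, 1): a_0 = floor(sqrt(761)) = 27, since 27^2 = 729 <= 761 < 784 = 28^2.
Iterate m_{i+1} = d_i*a_i - m_i, d_{i+1} = (761 - m_{i+1}^2)/d_i, a_{i+1} = floor((a_0 + m_{i+1})/d_{i+1}):
  m_1 = 1*27 - 0 = 27, d_1 = (761 - 27^2)/1 = 32/1 = 32, a_1 = floor((27 + 27)/32) = 1.
  m_2 = 32*1 - 27 = 5, d_2 = (761 - 5^2)/32 = 736/32 = 23, a_2 = floor((27 + 5)/23) = 1.
  m_3 = 23*1 - 5 = 18, d_3 = (761 - 18^2)/23 = 437/23 = 19, a_3 = floor((27 + 18)/19) = 2.
  m_4 = 19*2 - 18 = 20, d_4 = (761 - 20^2)/19 = 361/19 = 19, a_4 = floor((27 + 20)/19) = 2.
  m_5 = 19*2 - 20 = 18, d_5 = (761 - 18^2)/19 = 437/19 = 23, a_5 = floor((27 + 18)/23) = 1.
  m_6 = 23*1 - 18 = 5, d_6 = (761 - 5^2)/23 = 736/23 = 32, a_6 = floor((27 + 5)/32) = 1.
  m_7 = 32*1 - 5 = 27, d_7 = (761 - 27^2)/32 = 32/32 = 1, a_7 = floor((27 + 27)/1) = 54.
  m_8 = 1*54 - 27 = 27, d_8 = (761 - 27^2)/1 = 32/1 = 32: (m_8, d_8) = (m_1, d_1) = (27, 32), so from here the quotients repeat a_1, ..., a_7; the period length is 7.
So sqrt(761) = [27; (1, 1, 2, 2, 1, 1, 54)] with period length k = 7.
k is odd, so (p_{k-1}, q_{k-1}) only solves x^2 - 761y^2 = -1 and the fundamental solution of x^2 - 761y^2 = 1 is (p_{2k-1}, q_{2k-1}) = (p_13, q_13); compute convergents through index 13, running through the period twice.
Convergents (p_i = a_i*p_{i-1} + p_{i-2}, q_i = a_i*q_{i-1} + q_{i-2} with p_{-2}=0, p_{-1}=1, q_{-2}=1, q_{-1}=0):
  i=0: a_0=27, p_0 = 27*1 + 0 = 27, q_0 = 27*0 + 1 = 1.
  i=1: a_1=1, p_1 = 1*27 + 1 = 28, q_1 = 1*1 + 0 = 1.
  i=2: a_2=1, p_2 = 1*28 + 27 = 55, q_2 = 1*1 + 1 = 2.
  i=3: a_3=2, p_3 = 2*55 + 28 = 138, q_3 = 2*2 + 1 = 5.
  i=4: a_4=2, p_4 = 2*138 + 55 = 331, q_4 = 2*5 + 2 = 12.
  i=5: a_5=1, p_5 = 1*331 + 138 = 469, q_5 = 1*12 + 5 = 17.
  i=6: a_6=1, p_6 = 1*469 + 331 = 800, q_6 = 1*17 + 12 = 29.
  i=7: a_7=54, p_7 = 54*800 + 469 = 43669, q_7 = 54*29 + 17 = 1583.
  i=8: a_8=1, p_8 = 1*43669 + 800 = 44469, q_8 = 1*1583 + 29 = 1612.
  i=9: a_9=1, p_9 = 1*44469 + 43669 = 88138, q_9 = 1*1612 + 1583 = 3195.
  i=10: a_10=2, p_10 = 2*88138 + 44469 = 220745, q_10 = 2*3195 + 1612 = 8002.
  i=11: a_11=2, p_11 = 2*220745 + 88138 = 529628, q_11 = 2*8002 + 3195 = 19199.
  i=12: a_12=1, p_12 = 1*529628 + 220745 = 750373, q_12 = 1*19199 + 8002 = 27201.
  i=13: a_13=1, p_13 = 1*750373 + 529628 = 1280001, q_13 = 1*27201 + 19199 = 46400.
Indeed p_6^2 - 761*q_6^2 = 640000 - 640001 = -1, not +1.
Check: 1280001^2 - 761*46400^2 = 1638402560001 - 1638402560000 = 1, so (x, y) = (1280001, 46400) solves the equation, and by the theorem it is the least positive solution.

(x, y) = (1280001, 46400)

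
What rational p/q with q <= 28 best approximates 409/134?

58/19

Expand x = 409/134 as a continued fraction with the Euclidean algorithm:
  409 = 3*134 + 7, so a_0 = 3.
  134 = 19*7 + 1, so a_1 = 19.
  7 = 7*1 + 0, so a_2 = 7.
so x = [3; 19, 7].
Convergents (p_i = a_i*p_{i-1} + p_{i-2}, q_i = a_i*q_{i-1} + q_{i-2} with p_{-2}=0, p_{-1}=1, q_{-2}=1, q_{-1}=0), until the denominator exceeds 28:
  i=0: a_0=3, p_0 = 3*1 + 0 = 3, q_0 = 3*0 + 1 = 1.
  i=1: a_1=19, p_1 = 19*3 + 1 = 58, q_1 = 19*1 + 0 = 19.
  i=2: a_2=7, p_2 = 7*58 + 3 = 409, q_2 = 7*19 + 1 = 134.
q_2 = 134 > 28, so the last convergent with denominator <= 28 is p_1/q_1 = 58/19.
The closest fraction with denominator <= 28 is either p_1/q_1 or the intermediate fraction (k*p_1 + p_0)/(k*q_1 + q_0) with the largest k >= 1 whose denominator stays <= 28; these approach x as k grows, and every other convergent or intermediate fraction in range is farther away.
Largest k: floor((28 - q_0)/q_1) = floor((28 - 1)/19) = 1.
That gives (1*58 + 3)/(1*19 + 1) = 61/20.
Compare the errors: |x - 58/19| = |409*19 - 58*134|/(134*19) = 1/2546, and |x - 61/20| = |409*20 - 61*134|/(134*20) = 6/2680.
Cross-multiplying, 1*2680 = 2680 < 15276 = 6*2546, so 1/2546 is smaller: the convergent 58/19 is closer to x than 61/20.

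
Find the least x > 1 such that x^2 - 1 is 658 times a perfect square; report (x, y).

First expand sqrt(658) as a continued fraction. With x_i = (sqrt(658) + m_i)/d_i and (m_0, d_0) = (0, 1): a_0 = floor(sqrt(658)) = 25, since 25^2 = 625 <= 658 < 676 = 26^2.
Iterate m_{i+1} = d_i*a_i - m_i, d_{i+1} = (658 - m_{i+1}^2)/d_i, a_{i+1} = floor((a_0 + m_{i+1})/d_{i+1}):
  m_1 = 1*25 - 0 = 25, d_1 = (658 - 25^2)/1 = 33/1 = 33, a_1 = floor((25 + 25)/33) = 1.
  m_2 = 33*1 - 25 = 8, d_2 = (658 - 8^2)/33 = 594/33 = 18, a_2 = floor((25 + 8)/18) = 1.
  m_3 = 18*1 - 8 = 10, d_3 = (658 - 10^2)/18 = 558/18 = 31, a_3 = floor((25 + 10)/31) = 1.
  m_4 = 31*1 - 10 = 21, d_4 = (658 - 21^2)/31 = 217/31 = 7, a_4 = floor((25 + 21)/7) = 6.
  m_5 = 7*6 - 21 = 21, d_5 = (658 - 21^2)/7 = 217/7 = 31, a_5 = floor((25 + 21)/31) = 1.
  m_6 = 31*1 - 21 = 10, d_6 = (658 - 10^2)/31 = 558/31 = 18, a_6 = floor((25 + 10)/18) = 1.
  m_7 = 18*1 - 10 = 8, d_7 = (658 - 8^2)/18 = 594/18 = 33, a_7 = floor((25 + 8)/33) = 1.
  m_8 = 33*1 - 8 = 25, d_8 = (658 - 25^2)/33 = 33/33 = 1, a_8 = floor((25 + 25)/1) = 50.
  m_9 = 1*50 - 25 = 25, d_9 = (658 - 25^2)/1 = 33/1 = 33: (m_9, d_9) = (m_1, d_1) = (25, 33), so from here the quotients repeat a_1, ..., a_8; the period length is 8.
So sqrt(658) = [25; (1, 1, 1, 6, 1, 1, 1, 50)] with period length k = 8.
k is even, so the fundamental solution of x^2 - 658y^2 = 1 is (p_{k-1}, q_{k-1}) = (p_7, q_7); compute convergents through index 7.
Convergents (p_i = a_i*p_{i-1} + p_{i-2}, q_i = a_i*q_{i-1} + q_{i-2} with p_{-2}=0, p_{-1}=1, q_{-2}=1, q_{-1}=0):
  i=0: a_0=25, p_0 = 25*1 + 0 = 25, q_0 = 25*0 + 1 = 1.
  i=1: a_1=1, p_1 = 1*25 + 1 = 26, q_1 = 1*1 + 0 = 1.
  i=2: a_2=1, p_2 = 1*26 + 25 = 51, q_2 = 1*1 + 1 = 2.
  i=3: a_3=1, p_3 = 1*51 + 26 = 77, q_3 = 1*2 + 1 = 3.
  i=4: a_4=6, p_4 = 6*77 + 51 = 513, q_4 = 6*3 + 2 = 20.
  i=5: a_5=1, p_5 = 1*513 + 77 = 590, q_5 = 1*20 + 3 = 23.
  i=6: a_6=1, p_6 = 1*590 + 513 = 1103, q_6 = 1*23 + 20 = 43.
  i=7: a_7=1, p_7 = 1*1103 + 590 = 1693, q_7 = 1*43 + 23 = 66.
Check: 1693^2 - 658*66^2 = 2866249 - 2866248 = 1, so (x, y) = (1693, 66) solves the equation, and by the theorem it is the least positive solution.

(x, y) = (1693, 66)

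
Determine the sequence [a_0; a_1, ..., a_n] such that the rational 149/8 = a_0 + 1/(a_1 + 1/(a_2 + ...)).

Run the Euclidean algorithm on 149 and 8; the successive quotients are the partial quotients a_0, a_1, ... (each step inverts the fractional part left over by the previous one):
  149 = 18*8 + 5, so a_0 = 18.
  8 = 1*5 + 3, so a_1 = 1.
  5 = 1*3 + 2, so a_2 = 1.
  3 = 1*2 + 1, so a_3 = 1.
  2 = 2*1 + 0, so a_4 = 2.
The remainder reaches 0 after 5 divisions, so the expansion has 5 partial quotients, read off in order.

[18; 1, 1, 1, 2]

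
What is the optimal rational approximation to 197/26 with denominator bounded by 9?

Expand x = 197/26 as a continued fraction with the Euclidean algorithm:
  197 = 7*26 + 15, so a_0 = 7.
  26 = 1*15 + 11, so a_1 = 1.
  15 = 1*11 + 4, so a_2 = 1.
  11 = 2*4 + 3, so a_3 = 2.
  4 = 1*3 + 1, so a_4 = 1.
  3 = 3*1 + 0, so a_5 = 3.
so x = [7; 1, 1, 2, 1, 3].
Convergents (p_i = a_i*p_{i-1} + p_{i-2}, q_i = a_i*q_{i-1} + q_{i-2} with p_{-2}=0, p_{-1}=1, q_{-2}=1, q_{-1}=0), until the denominator exceeds 9:
  i=0: a_0=7, p_0 = 7*1 + 0 = 7, q_0 = 7*0 + 1 = 1.
  i=1: a_1=1, p_1 = 1*7 + 1 = 8, q_1 = 1*1 + 0 = 1.
  i=2: a_2=1, p_2 = 1*8 + 7 = 15, q_2 = 1*1 + 1 = 2.
  i=3: a_3=2, p_3 = 2*15 + 8 = 38, q_3 = 2*2 + 1 = 5.
  i=4: a_4=1, p_4 = 1*38 + 15 = 53, q_4 = 1*5 + 2 = 7.
  i=5: a_5=3, p_5 = 3*53 + 38 = 197, q_5 = 3*7 + 5 = 26.
q_5 = 26 > 9, so the last convergent with denominator <= 9 is p_4/q_4 = 53/7.
The closest fraction with denominator <= 9 is either p_4/q_4 or the intermediate fraction (k*p_4 + p_3)/(k*q_4 + q_3) with the largest k >= 1 whose denominator stays <= 9; these approach x as k grows, and every other convergent or intermediate fraction in range is farther away.
Largest k: floor((9 - q_3)/q_4) = floor((9 - 5)/7) = 0.
Since k = 0, no intermediate fraction beyond p_4/q_4 has denominator <= 9, so the convergent 53/7 is the closest (its error is |197*7 - 53*26|/(26*7) = 1/182).

53/7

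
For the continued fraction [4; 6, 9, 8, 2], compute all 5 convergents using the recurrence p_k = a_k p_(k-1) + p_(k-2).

Using the convergent recurrence p_i = a_i*p_{i-1} + p_{i-2}, q_i = a_i*q_{i-1} + q_{i-2} with p_{-2}=0, p_{-1}=1, q_{-2}=1, q_{-1}=0:
  i=0: a_0=4, p_0 = 4*1 + 0 = 4, q_0 = 4*0 + 1 = 1.
  i=1: a_1=6, p_1 = 6*4 + 1 = 25, q_1 = 6*1 + 0 = 6.
  i=2: a_2=9, p_2 = 9*25 + 4 = 229, q_2 = 9*6 + 1 = 55.
  i=3: a_3=8, p_3 = 8*229 + 25 = 1857, q_3 = 8*55 + 6 = 446.
  i=4: a_4=2, p_4 = 2*1857 + 229 = 3943, q_4 = 2*446 + 55 = 947.

4/1, 25/6, 229/55, 1857/446, 3943/947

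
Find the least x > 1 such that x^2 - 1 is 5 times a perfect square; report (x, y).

First expand sqrt(5) as a continued fraction. With x_i = (sqrt(5) + m_i)/d_i and (m_0, d_0) = (0, 1): a_0 = floor(sqrt(5)) = 2, since 2^2 = 4 <= 5 < 9 = 3^2.
Iterate m_{i+1} = d_i*a_i - m_i, d_{i+1} = (5 - m_{i+1}^2)/d_i, a_{i+1} = floor((a_0 + m_{i+1})/d_{i+1}):
  m_1 = 1*2 - 0 = 2, d_1 = (5 - 2^2)/1 = 1/1 = 1, a_1 = floor((2 + 2)/1) = 4.
  m_2 = 1*4 - 2 = 2, d_2 = (5 - 2^2)/1 = 1/1 = 1: (m_2, d_2) = (m_1, d_1) = (2, 1), so from here the quotient a_1 repeats; the period length is 1.
So sqrt(5) = [2; (4)] with period length k = 1.
k is odd, so (p_{k-1}, q_{k-1}) only solves x^2 - 5y^2 = -1 and the fundamental solution of x^2 - 5y^2 = 1 is (p_{2k-1}, q_{2k-1}) = (p_1, q_1); compute convergents through index 1, running through the period twice.
Convergents (p_i = a_i*p_{i-1} + p_{i-2}, q_i = a_i*q_{i-1} + q_{i-2} with p_{-2}=0, p_{-1}=1, q_{-2}=1, q_{-1}=0):
  i=0: a_0=2, p_0 = 2*1 + 0 = 2, q_0 = 2*0 + 1 = 1.
  i=1: a_1=4, p_1 = 4*2 + 1 = 9, q_1 = 4*1 + 0 = 4.
Indeed p_0^2 - 5*q_0^2 = 4 - 5 = -1, not +1.
Check: 9^2 - 5*4^2 = 81 - 80 = 1, so (x, y) = (9, 4) solves the equation, and by the theorem it is the least positive solution.

(x, y) = (9, 4)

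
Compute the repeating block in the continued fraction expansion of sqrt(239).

[15; (2, 5, 1, 2, 4, 15, 4, 2, 1, 5, 2, 30)]

Write x_i = (sqrt(239) + m_i)/d_i with (m_0, d_0) = (0, 1). a_0 = floor(sqrt(239)) = 15, since 15^2 = 225 <= 239 < 256 = 16^2.
Iterate m_{i+1} = d_i*a_i - m_i, d_{i+1} = (239 - m_{i+1}^2)/d_i, a_{i+1} = floor((a_0 + m_{i+1})/d_{i+1}):
  m_1 = 1*15 - 0 = 15, d_1 = (239 - 15^2)/1 = 14/1 = 14, a_1 = floor((15 + 15)/14) = 2.
  m_2 = 14*2 - 15 = 13, d_2 = (239 - 13^2)/14 = 70/14 = 5, a_2 = floor((15 + 13)/5) = 5.
  m_3 = 5*5 - 13 = 12, d_3 = (239 - 12^2)/5 = 95/5 = 19, a_3 = floor((15 + 12)/19) = 1.
  m_4 = 19*1 - 12 = 7, d_4 = (239 - 7^2)/19 = 190/19 = 10, a_4 = floor((15 + 7)/10) = 2.
  m_5 = 10*2 - 7 = 13, d_5 = (239 - 13^2)/10 = 70/10 = 7, a_5 = floor((15 + 13)/7) = 4.
  m_6 = 7*4 - 13 = 15, d_6 = (239 - 15^2)/7 = 14/7 = 2, a_6 = floor((15 + 15)/2) = 15.
  m_7 = 2*15 - 15 = 15, d_7 = (239 - 15^2)/2 = 14/2 = 7, a_7 = floor((15 + 15)/7) = 4.
  m_8 = 7*4 - 15 = 13, d_8 = (239 - 13^2)/7 = 70/7 = 10, a_8 = floor((15 + 13)/10) = 2.
  m_9 = 10*2 - 13 = 7, d_9 = (239 - 7^2)/10 = 190/10 = 19, a_9 = floor((15 + 7)/19) = 1.
  m_10 = 19*1 - 7 = 12, d_10 = (239 - 12^2)/19 = 95/19 = 5, a_10 = floor((15 + 12)/5) = 5.
  m_11 = 5*5 - 12 = 13, d_11 = (239 - 13^2)/5 = 70/5 = 14, a_11 = floor((15 + 13)/14) = 2.
  m_12 = 14*2 - 13 = 15, d_12 = (239 - 15^2)/14 = 14/14 = 1, a_12 = floor((15 + 15)/1) = 30.
  m_13 = 1*30 - 15 = 15, d_13 = (239 - 15^2)/1 = 14/1 = 14: (m_13, d_13) = (m_1, d_1) = (15, 14), so from here the quotients repeat a_1, ..., a_12; the period length is 12.
Hence the expansion of sqrt(239) is a_0 = 15 followed by the repeating block 2, 5, 1, 2, 4, 15, 4, 2, 1, 5, 2, 30 (period 12).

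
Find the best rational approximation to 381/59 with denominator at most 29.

Expand x = 381/59 as a continued fraction with the Euclidean algorithm:
  381 = 6*59 + 27, so a_0 = 6.
  59 = 2*27 + 5, so a_1 = 2.
  27 = 5*5 + 2, so a_2 = 5.
  5 = 2*2 + 1, so a_3 = 2.
  2 = 2*1 + 0, so a_4 = 2.
so x = [6; 2, 5, 2, 2].
Convergents (p_i = a_i*p_{i-1} + p_{i-2}, q_i = a_i*q_{i-1} + q_{i-2} with p_{-2}=0, p_{-1}=1, q_{-2}=1, q_{-1}=0), until the denominator exceeds 29:
  i=0: a_0=6, p_0 = 6*1 + 0 = 6, q_0 = 6*0 + 1 = 1.
  i=1: a_1=2, p_1 = 2*6 + 1 = 13, q_1 = 2*1 + 0 = 2.
  i=2: a_2=5, p_2 = 5*13 + 6 = 71, q_2 = 5*2 + 1 = 11.
  i=3: a_3=2, p_3 = 2*71 + 13 = 155, q_3 = 2*11 + 2 = 24.
  i=4: a_4=2, p_4 = 2*155 + 71 = 381, q_4 = 2*24 + 11 = 59.
q_4 = 59 > 29, so the last convergent with denominator <= 29 is p_3/q_3 = 155/24.
The closest fraction with denominator <= 29 is either p_3/q_3 or the intermediate fraction (k*p_3 + p_2)/(k*q_3 + q_2) with the largest k >= 1 whose denominator stays <= 29; these approach x as k grows, and every other convergent or intermediate fraction in range is farther away.
Largest k: floor((29 - q_2)/q_3) = floor((29 - 11)/24) = 0.
Since k = 0, no intermediate fraction beyond p_3/q_3 has denominator <= 29, so the convergent 155/24 is the closest (its error is |381*24 - 155*59|/(59*24) = 1/1416).

155/24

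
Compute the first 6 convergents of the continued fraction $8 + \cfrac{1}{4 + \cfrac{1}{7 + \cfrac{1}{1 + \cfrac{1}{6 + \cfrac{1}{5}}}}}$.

8/1, 33/4, 239/29, 272/33, 1871/227, 9627/1168

Using the convergent recurrence p_i = a_i*p_{i-1} + p_{i-2}, q_i = a_i*q_{i-1} + q_{i-2} with p_{-2}=0, p_{-1}=1, q_{-2}=1, q_{-1}=0:
  i=0: a_0=8, p_0 = 8*1 + 0 = 8, q_0 = 8*0 + 1 = 1.
  i=1: a_1=4, p_1 = 4*8 + 1 = 33, q_1 = 4*1 + 0 = 4.
  i=2: a_2=7, p_2 = 7*33 + 8 = 239, q_2 = 7*4 + 1 = 29.
  i=3: a_3=1, p_3 = 1*239 + 33 = 272, q_3 = 1*29 + 4 = 33.
  i=4: a_4=6, p_4 = 6*272 + 239 = 1871, q_4 = 6*33 + 29 = 227.
  i=5: a_5=5, p_5 = 5*1871 + 272 = 9627, q_5 = 5*227 + 33 = 1168.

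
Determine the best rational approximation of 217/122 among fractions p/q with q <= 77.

Expand x = 217/122 as a continued fraction with the Euclidean algorithm:
  217 = 1*122 + 95, so a_0 = 1.
  122 = 1*95 + 27, so a_1 = 1.
  95 = 3*27 + 14, so a_2 = 3.
  27 = 1*14 + 13, so a_3 = 1.
  14 = 1*13 + 1, so a_4 = 1.
  13 = 13*1 + 0, so a_5 = 13.
so x = [1; 1, 3, 1, 1, 13].
Convergents (p_i = a_i*p_{i-1} + p_{i-2}, q_i = a_i*q_{i-1} + q_{i-2} with p_{-2}=0, p_{-1}=1, q_{-2}=1, q_{-1}=0), until the denominator exceeds 77:
  i=0: a_0=1, p_0 = 1*1 + 0 = 1, q_0 = 1*0 + 1 = 1.
  i=1: a_1=1, p_1 = 1*1 + 1 = 2, q_1 = 1*1 + 0 = 1.
  i=2: a_2=3, p_2 = 3*2 + 1 = 7, q_2 = 3*1 + 1 = 4.
  i=3: a_3=1, p_3 = 1*7 + 2 = 9, q_3 = 1*4 + 1 = 5.
  i=4: a_4=1, p_4 = 1*9 + 7 = 16, q_4 = 1*5 + 4 = 9.
  i=5: a_5=13, p_5 = 13*16 + 9 = 217, q_5 = 13*9 + 5 = 122.
q_5 = 122 > 77, so the last convergent with denominator <= 77 is p_4/q_4 = 16/9.
The closest fraction with denominator <= 77 is either p_4/q_4 or the intermediate fraction (k*p_4 + p_3)/(k*q_4 + q_3) with the largest k >= 1 whose denominator stays <= 77; these approach x as k grows, and every other convergent or intermediate fraction in range is farther away.
Largest k: floor((77 - q_3)/q_4) = floor((77 - 5)/9) = 8.
That gives (8*16 + 9)/(8*9 + 5) = 137/77.
Compare the errors: |x - 16/9| = |217*9 - 16*122|/(122*9) = 1/1098, and |x - 137/77| = |217*77 - 137*122|/(122*77) = 5/9394.
Cross-multiplying, 5*1098 = 5490 < 9394 = 1*9394, so 5/9394 is smaller: the intermediate fraction 137/77 is closer to x than 16/9.

137/77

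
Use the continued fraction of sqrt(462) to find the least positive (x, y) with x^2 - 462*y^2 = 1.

(x, y) = (43, 2)

First expand sqrt(462) as a continued fraction. With x_i = (sqrt(462) + m_i)/d_i and (m_0, d_0) = (0, 1): a_0 = floor(sqrt(462)) = 21, since 21^2 = 441 <= 462 < 484 = 22^2.
Iterate m_{i+1} = d_i*a_i - m_i, d_{i+1} = (462 - m_{i+1}^2)/d_i, a_{i+1} = floor((a_0 + m_{i+1})/d_{i+1}):
  m_1 = 1*21 - 0 = 21, d_1 = (462 - 21^2)/1 = 21/1 = 21, a_1 = floor((21 + 21)/21) = 2.
  m_2 = 21*2 - 21 = 21, d_2 = (462 - 21^2)/21 = 21/21 = 1, a_2 = floor((21 + 21)/1) = 42.
  m_3 = 1*42 - 21 = 21, d_3 = (462 - 21^2)/1 = 21/1 = 21: (m_3, d_3) = (m_1, d_1) = (21, 21), so from here the quotients repeat a_1, a_2; the period length is 2.
So sqrt(462) = [21; (2, 42)] with period length k = 2.
k is even, so the fundamental solution of x^2 - 462y^2 = 1 is (p_{k-1}, q_{k-1}) = (p_1, q_1); compute convergents through index 1.
Convergents (p_i = a_i*p_{i-1} + p_{i-2}, q_i = a_i*q_{i-1} + q_{i-2} with p_{-2}=0, p_{-1}=1, q_{-2}=1, q_{-1}=0):
  i=0: a_0=21, p_0 = 21*1 + 0 = 21, q_0 = 21*0 + 1 = 1.
  i=1: a_1=2, p_1 = 2*21 + 1 = 43, q_1 = 2*1 + 0 = 2.
Check: 43^2 - 462*2^2 = 1849 - 1848 = 1, so (x, y) = (43, 2) solves the equation, and by the theorem it is the least positive solution.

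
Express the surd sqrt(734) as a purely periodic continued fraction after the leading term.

Write x_i = (sqrt(734) + m_i)/d_i with (m_0, d_0) = (0, 1). a_0 = floor(sqrt(734)) = 27, since 27^2 = 729 <= 734 < 784 = 28^2.
Iterate m_{i+1} = d_i*a_i - m_i, d_{i+1} = (734 - m_{i+1}^2)/d_i, a_{i+1} = floor((a_0 + m_{i+1})/d_{i+1}):
  m_1 = 1*27 - 0 = 27, d_1 = (734 - 27^2)/1 = 5/1 = 5, a_1 = floor((27 + 27)/5) = 10.
  m_2 = 5*10 - 27 = 23, d_2 = (734 - 23^2)/5 = 205/5 = 41, a_2 = floor((27 + 23)/41) = 1.
  m_3 = 41*1 - 23 = 18, d_3 = (734 - 18^2)/41 = 410/41 = 10, a_3 = floor((27 + 18)/10) = 4.
  m_4 = 10*4 - 18 = 22, d_4 = (734 - 22^2)/10 = 250/10 = 25, a_4 = floor((27 + 22)/25) = 1.
  m_5 = 25*1 - 22 = 3, d_5 = (734 - 3^2)/25 = 725/25 = 29, a_5 = floor((27 + 3)/29) = 1.
  m_6 = 29*1 - 3 = 26, d_6 = (734 - 26^2)/29 = 58/29 = 2, a_6 = floor((27 + 26)/2) = 26.
  m_7 = 2*26 - 26 = 26, d_7 = (734 - 26^2)/2 = 58/2 = 29, a_7 = floor((27 + 26)/29) = 1.
  m_8 = 29*1 - 26 = 3, d_8 = (734 - 3^2)/29 = 725/29 = 25, a_8 = floor((27 + 3)/25) = 1.
  m_9 = 25*1 - 3 = 22, d_9 = (734 - 22^2)/25 = 250/25 = 10, a_9 = floor((27 + 22)/10) = 4.
  m_10 = 10*4 - 22 = 18, d_10 = (734 - 18^2)/10 = 410/10 = 41, a_10 = floor((27 + 18)/41) = 1.
  m_11 = 41*1 - 18 = 23, d_11 = (734 - 23^2)/41 = 205/41 = 5, a_11 = floor((27 + 23)/5) = 10.
  m_12 = 5*10 - 23 = 27, d_12 = (734 - 27^2)/5 = 5/5 = 1, a_12 = floor((27 + 27)/1) = 54.
  m_13 = 1*54 - 27 = 27, d_13 = (734 - 27^2)/1 = 5/1 = 5: (m_13, d_13) = (m_1, d_1) = (27, 5), so from here the quotients repeat a_1, ..., a_12; the period length is 12.
Hence the expansion of sqrt(734) is a_0 = 27 followed by the repeating block 10, 1, 4, 1, 1, 26, 1, 1, 4, 1, 10, 54 (period 12).

[27; (10, 1, 4, 1, 1, 26, 1, 1, 4, 1, 10, 54)]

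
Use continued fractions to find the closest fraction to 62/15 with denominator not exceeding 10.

Expand x = 62/15 as a continued fraction with the Euclidean algorithm:
  62 = 4*15 + 2, so a_0 = 4.
  15 = 7*2 + 1, so a_1 = 7.
  2 = 2*1 + 0, so a_2 = 2.
so x = [4; 7, 2].
Convergents (p_i = a_i*p_{i-1} + p_{i-2}, q_i = a_i*q_{i-1} + q_{i-2} with p_{-2}=0, p_{-1}=1, q_{-2}=1, q_{-1}=0), until the denominator exceeds 10:
  i=0: a_0=4, p_0 = 4*1 + 0 = 4, q_0 = 4*0 + 1 = 1.
  i=1: a_1=7, p_1 = 7*4 + 1 = 29, q_1 = 7*1 + 0 = 7.
  i=2: a_2=2, p_2 = 2*29 + 4 = 62, q_2 = 2*7 + 1 = 15.
q_2 = 15 > 10, so the last convergent with denominator <= 10 is p_1/q_1 = 29/7.
The closest fraction with denominator <= 10 is either p_1/q_1 or the intermediate fraction (k*p_1 + p_0)/(k*q_1 + q_0) with the largest k >= 1 whose denominator stays <= 10; these approach x as k grows, and every other convergent or intermediate fraction in range is farther away.
Largest k: floor((10 - q_0)/q_1) = floor((10 - 1)/7) = 1.
That gives (1*29 + 4)/(1*7 + 1) = 33/8.
Compare the errors: |x - 29/7| = |62*7 - 29*15|/(15*7) = 1/105, and |x - 33/8| = |62*8 - 33*15|/(15*8) = 1/120.
Cross-multiplying, 1*105 = 105 < 120 = 1*120, so 1/120 is smaller: the intermediate fraction 33/8 is closer to x than 29/7.

33/8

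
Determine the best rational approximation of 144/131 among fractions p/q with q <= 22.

Expand x = 144/131 as a continued fraction with the Euclidean algorithm:
  144 = 1*131 + 13, so a_0 = 1.
  131 = 10*13 + 1, so a_1 = 10.
  13 = 13*1 + 0, so a_2 = 13.
so x = [1; 10, 13].
Convergents (p_i = a_i*p_{i-1} + p_{i-2}, q_i = a_i*q_{i-1} + q_{i-2} with p_{-2}=0, p_{-1}=1, q_{-2}=1, q_{-1}=0), until the denominator exceeds 22:
  i=0: a_0=1, p_0 = 1*1 + 0 = 1, q_0 = 1*0 + 1 = 1.
  i=1: a_1=10, p_1 = 10*1 + 1 = 11, q_1 = 10*1 + 0 = 10.
  i=2: a_2=13, p_2 = 13*11 + 1 = 144, q_2 = 13*10 + 1 = 131.
q_2 = 131 > 22, so the last convergent with denominator <= 22 is p_1/q_1 = 11/10.
The closest fraction with denominator <= 22 is either p_1/q_1 or the intermediate fraction (k*p_1 + p_0)/(k*q_1 + q_0) with the largest k >= 1 whose denominator stays <= 22; these approach x as k grows, and every other convergent or intermediate fraction in range is farther away.
Largest k: floor((22 - q_0)/q_1) = floor((22 - 1)/10) = 2.
That gives (2*11 + 1)/(2*10 + 1) = 23/21.
Compare the errors: |x - 11/10| = |144*10 - 11*131|/(131*10) = 1/1310, and |x - 23/21| = |144*21 - 23*131|/(131*21) = 11/2751.
Cross-multiplying, 1*2751 = 2751 < 14410 = 11*1310, so 1/1310 is smaller: the convergent 11/10 is closer to x than 23/21.

11/10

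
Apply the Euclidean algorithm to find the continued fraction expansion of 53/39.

Run the Euclidean algorithm on 53 and 39; the successive quotients are the partial quotients a_0, a_1, ... (each step inverts the fractional part left over by the previous one):
  53 = 1*39 + 14, so a_0 = 1.
  39 = 2*14 + 11, so a_1 = 2.
  14 = 1*11 + 3, so a_2 = 1.
  11 = 3*3 + 2, so a_3 = 3.
  3 = 1*2 + 1, so a_4 = 1.
  2 = 2*1 + 0, so a_5 = 2.
The remainder reaches 0 after 6 divisions, so the expansion has 6 partial quotients, read off in order.

[1; 2, 1, 3, 1, 2]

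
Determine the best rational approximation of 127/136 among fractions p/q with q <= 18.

14/15

Expand x = 127/136 as a continued fraction with the Euclidean algorithm:
  127 = 0*136 + 127, so a_0 = 0.
  136 = 1*127 + 9, so a_1 = 1.
  127 = 14*9 + 1, so a_2 = 14.
  9 = 9*1 + 0, so a_3 = 9.
so x = [0; 1, 14, 9].
Convergents (p_i = a_i*p_{i-1} + p_{i-2}, q_i = a_i*q_{i-1} + q_{i-2} with p_{-2}=0, p_{-1}=1, q_{-2}=1, q_{-1}=0), until the denominator exceeds 18:
  i=0: a_0=0, p_0 = 0*1 + 0 = 0, q_0 = 0*0 + 1 = 1.
  i=1: a_1=1, p_1 = 1*0 + 1 = 1, q_1 = 1*1 + 0 = 1.
  i=2: a_2=14, p_2 = 14*1 + 0 = 14, q_2 = 14*1 + 1 = 15.
  i=3: a_3=9, p_3 = 9*14 + 1 = 127, q_3 = 9*15 + 1 = 136.
q_3 = 136 > 18, so the last convergent with denominator <= 18 is p_2/q_2 = 14/15.
The closest fraction with denominator <= 18 is either p_2/q_2 or the intermediate fraction (k*p_2 + p_1)/(k*q_2 + q_1) with the largest k >= 1 whose denominator stays <= 18; these approach x as k grows, and every other convergent or intermediate fraction in range is farther away.
Largest k: floor((18 - q_1)/q_2) = floor((18 - 1)/15) = 1.
That gives (1*14 + 1)/(1*15 + 1) = 15/16.
Compare the errors: |x - 14/15| = |127*15 - 14*136|/(136*15) = 1/2040, and |x - 15/16| = |127*16 - 15*136|/(136*16) = 8/2176.
Cross-multiplying, 1*2176 = 2176 < 16320 = 8*2040, so 1/2040 is smaller: the convergent 14/15 is closer to x than 15/16.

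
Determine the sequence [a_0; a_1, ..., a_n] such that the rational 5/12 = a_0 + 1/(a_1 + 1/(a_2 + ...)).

Run the Euclidean algorithm on 5 and 12; the successive quotients are the partial quotients a_0, a_1, ... (each step inverts the fractional part left over by the previous one):
  5 = 0*12 + 5, so a_0 = 0.
  12 = 2*5 + 2, so a_1 = 2.
  5 = 2*2 + 1, so a_2 = 2.
  2 = 2*1 + 0, so a_3 = 2.
The remainder reaches 0 after 4 divisions, so the expansion has 4 partial quotients, read off in order.

[0; 2, 2, 2]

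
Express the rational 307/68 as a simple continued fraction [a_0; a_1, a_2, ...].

Run the Euclidean algorithm on 307 and 68; the successive quotients are the partial quotients a_0, a_1, ... (each step inverts the fractional part left over by the previous one):
  307 = 4*68 + 35, so a_0 = 4.
  68 = 1*35 + 33, so a_1 = 1.
  35 = 1*33 + 2, so a_2 = 1.
  33 = 16*2 + 1, so a_3 = 16.
  2 = 2*1 + 0, so a_4 = 2.
The remainder reaches 0 after 5 divisions, so the expansion has 5 partial quotients, read off in order.

[4; 1, 1, 16, 2]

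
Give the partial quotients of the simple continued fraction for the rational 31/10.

[3; 10]

Run the Euclidean algorithm on 31 and 10; the successive quotients are the partial quotients a_0, a_1, ... (each step inverts the fractional part left over by the previous one):
  31 = 3*10 + 1, so a_0 = 3.
  10 = 10*1 + 0, so a_1 = 10.
The remainder reaches 0 after 2 divisions, so the expansion has 2 partial quotients, read off in order.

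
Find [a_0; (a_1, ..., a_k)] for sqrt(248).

Write x_i = (sqrt(248) + m_i)/d_i with (m_0, d_0) = (0, 1). a_0 = floor(sqrt(248)) = 15, since 15^2 = 225 <= 248 < 256 = 16^2.
Iterate m_{i+1} = d_i*a_i - m_i, d_{i+1} = (248 - m_{i+1}^2)/d_i, a_{i+1} = floor((a_0 + m_{i+1})/d_{i+1}):
  m_1 = 1*15 - 0 = 15, d_1 = (248 - 15^2)/1 = 23/1 = 23, a_1 = floor((15 + 15)/23) = 1.
  m_2 = 23*1 - 15 = 8, d_2 = (248 - 8^2)/23 = 184/23 = 8, a_2 = floor((15 + 8)/8) = 2.
  m_3 = 8*2 - 8 = 8, d_3 = (248 - 8^2)/8 = 184/8 = 23, a_3 = floor((15 + 8)/23) = 1.
  m_4 = 23*1 - 8 = 15, d_4 = (248 - 15^2)/23 = 23/23 = 1, a_4 = floor((15 + 15)/1) = 30.
  m_5 = 1*30 - 15 = 15, d_5 = (248 - 15^2)/1 = 23/1 = 23: (m_5, d_5) = (m_1, d_1) = (15, 23), so from here the quotients repeat a_1, ..., a_4; the period length is 4.
Hence the expansion of sqrt(248) is a_0 = 15 followed by the repeating block 1, 2, 1, 30 (period 4).

[15; (1, 2, 1, 30)]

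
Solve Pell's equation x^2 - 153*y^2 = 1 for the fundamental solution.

First expand sqrt(153) as a continued fraction. With x_i = (sqrt(153) + m_i)/d_i and (m_0, d_0) = (0, 1): a_0 = floor(sqrt(153)) = 12, since 12^2 = 144 <= 153 < 169 = 13^2.
Iterate m_{i+1} = d_i*a_i - m_i, d_{i+1} = (153 - m_{i+1}^2)/d_i, a_{i+1} = floor((a_0 + m_{i+1})/d_{i+1}):
  m_1 = 1*12 - 0 = 12, d_1 = (153 - 12^2)/1 = 9/1 = 9, a_1 = floor((12 + 12)/9) = 2.
  m_2 = 9*2 - 12 = 6, d_2 = (153 - 6^2)/9 = 117/9 = 13, a_2 = floor((12 + 6)/13) = 1.
  m_3 = 13*1 - 6 = 7, d_3 = (153 - 7^2)/13 = 104/13 = 8, a_3 = floor((12 + 7)/8) = 2.
  m_4 = 8*2 - 7 = 9, d_4 = (153 - 9^2)/8 = 72/8 = 9, a_4 = floor((12 + 9)/9) = 2.
  m_5 = 9*2 - 9 = 9, d_5 = (153 - 9^2)/9 = 72/9 = 8, a_5 = floor((12 + 9)/8) = 2.
  m_6 = 8*2 - 9 = 7, d_6 = (153 - 7^2)/8 = 104/8 = 13, a_6 = floor((12 + 7)/13) = 1.
  m_7 = 13*1 - 7 = 6, d_7 = (153 - 6^2)/13 = 117/13 = 9, a_7 = floor((12 + 6)/9) = 2.
  m_8 = 9*2 - 6 = 12, d_8 = (153 - 12^2)/9 = 9/9 = 1, a_8 = floor((12 + 12)/1) = 24.
  m_9 = 1*24 - 12 = 12, d_9 = (153 - 12^2)/1 = 9/1 = 9: (m_9, d_9) = (m_1, d_1) = (12, 9), so from here the quotients repeat a_1, ..., a_8; the period length is 8.
So sqrt(153) = [12; (2, 1, 2, 2, 2, 1, 2, 24)] with period length k = 8.
k is even, so the fundamental solution of x^2 - 153y^2 = 1 is (p_{k-1}, q_{k-1}) = (p_7, q_7); compute convergents through index 7.
Convergents (p_i = a_i*p_{i-1} + p_{i-2}, q_i = a_i*q_{i-1} + q_{i-2} with p_{-2}=0, p_{-1}=1, q_{-2}=1, q_{-1}=0):
  i=0: a_0=12, p_0 = 12*1 + 0 = 12, q_0 = 12*0 + 1 = 1.
  i=1: a_1=2, p_1 = 2*12 + 1 = 25, q_1 = 2*1 + 0 = 2.
  i=2: a_2=1, p_2 = 1*25 + 12 = 37, q_2 = 1*2 + 1 = 3.
  i=3: a_3=2, p_3 = 2*37 + 25 = 99, q_3 = 2*3 + 2 = 8.
  i=4: a_4=2, p_4 = 2*99 + 37 = 235, q_4 = 2*8 + 3 = 19.
  i=5: a_5=2, p_5 = 2*235 + 99 = 569, q_5 = 2*19 + 8 = 46.
  i=6: a_6=1, p_6 = 1*569 + 235 = 804, q_6 = 1*46 + 19 = 65.
  i=7: a_7=2, p_7 = 2*804 + 569 = 2177, q_7 = 2*65 + 46 = 176.
Check: 2177^2 - 153*176^2 = 4739329 - 4739328 = 1, so (x, y) = (2177, 176) solves the equation, and by the theorem it is the least positive solution.

(x, y) = (2177, 176)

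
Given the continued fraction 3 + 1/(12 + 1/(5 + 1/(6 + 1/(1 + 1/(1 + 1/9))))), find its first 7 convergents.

3/1, 37/12, 188/61, 1165/378, 1353/439, 2518/817, 24015/7792

Using the convergent recurrence p_i = a_i*p_{i-1} + p_{i-2}, q_i = a_i*q_{i-1} + q_{i-2} with p_{-2}=0, p_{-1}=1, q_{-2}=1, q_{-1}=0:
  i=0: a_0=3, p_0 = 3*1 + 0 = 3, q_0 = 3*0 + 1 = 1.
  i=1: a_1=12, p_1 = 12*3 + 1 = 37, q_1 = 12*1 + 0 = 12.
  i=2: a_2=5, p_2 = 5*37 + 3 = 188, q_2 = 5*12 + 1 = 61.
  i=3: a_3=6, p_3 = 6*188 + 37 = 1165, q_3 = 6*61 + 12 = 378.
  i=4: a_4=1, p_4 = 1*1165 + 188 = 1353, q_4 = 1*378 + 61 = 439.
  i=5: a_5=1, p_5 = 1*1353 + 1165 = 2518, q_5 = 1*439 + 378 = 817.
  i=6: a_6=9, p_6 = 9*2518 + 1353 = 24015, q_6 = 9*817 + 439 = 7792.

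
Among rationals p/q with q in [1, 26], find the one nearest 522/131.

Expand x = 522/131 as a continued fraction with the Euclidean algorithm:
  522 = 3*131 + 129, so a_0 = 3.
  131 = 1*129 + 2, so a_1 = 1.
  129 = 64*2 + 1, so a_2 = 64.
  2 = 2*1 + 0, so a_3 = 2.
so x = [3; 1, 64, 2].
Convergents (p_i = a_i*p_{i-1} + p_{i-2}, q_i = a_i*q_{i-1} + q_{i-2} with p_{-2}=0, p_{-1}=1, q_{-2}=1, q_{-1}=0), until the denominator exceeds 26:
  i=0: a_0=3, p_0 = 3*1 + 0 = 3, q_0 = 3*0 + 1 = 1.
  i=1: a_1=1, p_1 = 1*3 + 1 = 4, q_1 = 1*1 + 0 = 1.
  i=2: a_2=64, p_2 = 64*4 + 3 = 259, q_2 = 64*1 + 1 = 65.
q_2 = 65 > 26, so the last convergent with denominator <= 26 is p_1/q_1 = 4/1.
The closest fraction with denominator <= 26 is either p_1/q_1 or the intermediate fraction (k*p_1 + p_0)/(k*q_1 + q_0) with the largest k >= 1 whose denominator stays <= 26; these approach x as k grows, and every other convergent or intermediate fraction in range is farther away.
Largest k: floor((26 - q_0)/q_1) = floor((26 - 1)/1) = 25.
That gives (25*4 + 3)/(25*1 + 1) = 103/26.
Compare the errors: |x - 4/1| = |522*1 - 4*131|/(131*1) = 2/131, and |x - 103/26| = |522*26 - 103*131|/(131*26) = 79/3406.
Cross-multiplying, 2*3406 = 6812 < 10349 = 79*131, so 2/131 is smaller: the convergent 4/1 is closer to x than 103/26.

4/1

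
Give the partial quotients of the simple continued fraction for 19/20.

[0; 1, 19]

Run the Euclidean algorithm on 19 and 20; the successive quotients are the partial quotients a_0, a_1, ... (each step inverts the fractional part left over by the previous one):
  19 = 0*20 + 19, so a_0 = 0.
  20 = 1*19 + 1, so a_1 = 1.
  19 = 19*1 + 0, so a_2 = 19.
The remainder reaches 0 after 3 divisions, so the expansion has 3 partial quotients, read off in order.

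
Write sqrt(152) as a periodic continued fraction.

Write x_i = (sqrt(152) + m_i)/d_i with (m_0, d_0) = (0, 1). a_0 = floor(sqrt(152)) = 12, since 12^2 = 144 <= 152 < 169 = 13^2.
Iterate m_{i+1} = d_i*a_i - m_i, d_{i+1} = (152 - m_{i+1}^2)/d_i, a_{i+1} = floor((a_0 + m_{i+1})/d_{i+1}):
  m_1 = 1*12 - 0 = 12, d_1 = (152 - 12^2)/1 = 8/1 = 8, a_1 = floor((12 + 12)/8) = 3.
  m_2 = 8*3 - 12 = 12, d_2 = (152 - 12^2)/8 = 8/8 = 1, a_2 = floor((12 + 12)/1) = 24.
  m_3 = 1*24 - 12 = 12, d_3 = (152 - 12^2)/1 = 8/1 = 8: (m_3, d_3) = (m_1, d_1) = (12, 8), so from here the quotients repeat a_1, a_2; the period length is 2.
Hence the expansion of sqrt(152) is a_0 = 12 followed by the repeating block 3, 24 (period 2).

[12; (3, 24)]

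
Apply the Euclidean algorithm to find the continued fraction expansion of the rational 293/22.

[13; 3, 7]

Run the Euclidean algorithm on 293 and 22; the successive quotients are the partial quotients a_0, a_1, ... (each step inverts the fractional part left over by the previous one):
  293 = 13*22 + 7, so a_0 = 13.
  22 = 3*7 + 1, so a_1 = 3.
  7 = 7*1 + 0, so a_2 = 7.
The remainder reaches 0 after 3 divisions, so the expansion has 3 partial quotients, read off in order.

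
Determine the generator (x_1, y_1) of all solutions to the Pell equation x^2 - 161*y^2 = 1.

First expand sqrt(161) as a continued fraction. With x_i = (sqrt(161) + m_i)/d_i and (m_0, d_0) = (0, 1): a_0 = floor(sqrt(161)) = 12, since 12^2 = 144 <= 161 < 169 = 13^2.
Iterate m_{i+1} = d_i*a_i - m_i, d_{i+1} = (161 - m_{i+1}^2)/d_i, a_{i+1} = floor((a_0 + m_{i+1})/d_{i+1}):
  m_1 = 1*12 - 0 = 12, d_1 = (161 - 12^2)/1 = 17/1 = 17, a_1 = floor((12 + 12)/17) = 1.
  m_2 = 17*1 - 12 = 5, d_2 = (161 - 5^2)/17 = 136/17 = 8, a_2 = floor((12 + 5)/8) = 2.
  m_3 = 8*2 - 5 = 11, d_3 = (161 - 11^2)/8 = 40/8 = 5, a_3 = floor((12 + 11)/5) = 4.
  m_4 = 5*4 - 11 = 9, d_4 = (161 - 9^2)/5 = 80/5 = 16, a_4 = floor((12 + 9)/16) = 1.
  m_5 = 16*1 - 9 = 7, d_5 = (161 - 7^2)/16 = 112/16 = 7, a_5 = floor((12 + 7)/7) = 2.
  m_6 = 7*2 - 7 = 7, d_6 = (161 - 7^2)/7 = 112/7 = 16, a_6 = floor((12 + 7)/16) = 1.
  m_7 = 16*1 - 7 = 9, d_7 = (161 - 9^2)/16 = 80/16 = 5, a_7 = floor((12 + 9)/5) = 4.
  m_8 = 5*4 - 9 = 11, d_8 = (161 - 11^2)/5 = 40/5 = 8, a_8 = floor((12 + 11)/8) = 2.
  m_9 = 8*2 - 11 = 5, d_9 = (161 - 5^2)/8 = 136/8 = 17, a_9 = floor((12 + 5)/17) = 1.
  m_10 = 17*1 - 5 = 12, d_10 = (161 - 12^2)/17 = 17/17 = 1, a_10 = floor((12 + 12)/1) = 24.
  m_11 = 1*24 - 12 = 12, d_11 = (161 - 12^2)/1 = 17/1 = 17: (m_11, d_11) = (m_1, d_1) = (12, 17), so from here the quotients repeat a_1, ..., a_10; the period length is 10.
So sqrt(161) = [12; (1, 2, 4, 1, 2, 1, 4, 2, 1, 24)] with period length k = 10.
k is even, so the fundamental solution of x^2 - 161y^2 = 1 is (p_{k-1}, q_{k-1}) = (p_9, q_9); compute convergents through index 9.
Convergents (p_i = a_i*p_{i-1} + p_{i-2}, q_i = a_i*q_{i-1} + q_{i-2} with p_{-2}=0, p_{-1}=1, q_{-2}=1, q_{-1}=0):
  i=0: a_0=12, p_0 = 12*1 + 0 = 12, q_0 = 12*0 + 1 = 1.
  i=1: a_1=1, p_1 = 1*12 + 1 = 13, q_1 = 1*1 + 0 = 1.
  i=2: a_2=2, p_2 = 2*13 + 12 = 38, q_2 = 2*1 + 1 = 3.
  i=3: a_3=4, p_3 = 4*38 + 13 = 165, q_3 = 4*3 + 1 = 13.
  i=4: a_4=1, p_4 = 1*165 + 38 = 203, q_4 = 1*13 + 3 = 16.
  i=5: a_5=2, p_5 = 2*203 + 165 = 571, q_5 = 2*16 + 13 = 45.
  i=6: a_6=1, p_6 = 1*571 + 203 = 774, q_6 = 1*45 + 16 = 61.
  i=7: a_7=4, p_7 = 4*774 + 571 = 3667, q_7 = 4*61 + 45 = 289.
  i=8: a_8=2, p_8 = 2*3667 + 774 = 8108, q_8 = 2*289 + 61 = 639.
  i=9: a_9=1, p_9 = 1*8108 + 3667 = 11775, q_9 = 1*639 + 289 = 928.
Check: 11775^2 - 161*928^2 = 138650625 - 138650624 = 1, so (x, y) = (11775, 928) solves the equation, and by the theorem it is the least positive solution.

(x, y) = (11775, 928)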